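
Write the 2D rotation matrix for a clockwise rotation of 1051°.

Rotation matrix formula: [[cos θ, -sin θ], [sin θ, cos θ]]
A clockwise rotation by 1051° is equivalent to a counterclockwise rotation by -1051°.
For θ = -1051°:
cos(-1051°) = 0.8746
sin(-1051°) = 0.4848
Result: [[0.8746, -0.4848], [0.4848, 0.8746]]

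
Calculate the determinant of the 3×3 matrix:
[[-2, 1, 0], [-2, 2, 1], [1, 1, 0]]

Expansion along first row:
det = -2·det([[2,1],[1,0]]) - 1·det([[-2,1],[1,0]]) + 0·det([[-2,2],[1,1]])
    = -2·(2·0 - 1·1) - 1·(-2·0 - 1·1) + 0·(-2·1 - 2·1)
    = -2·-1 - 1·-1 + 0·-4
    = 2 + 1 + 0 = 3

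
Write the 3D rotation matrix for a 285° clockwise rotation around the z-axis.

Rotation matrix for clockwise 285° around z-axis:
A clockwise rotation by 285° is a counterclockwise rotation by -285°.
cos(-285°) = 0.2588, sin(-285°) = 0.9659
Result: [[0.2588, -0.9659, 0], [0.9659, 0.2588, 0], [0, 0, 1]]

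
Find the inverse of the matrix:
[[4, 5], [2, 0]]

For [[a,b],[c,d]], inverse = (1/det)·[[d,-b],[-c,a]]
det = (4)(0) - (5)(2) = 0 - 10 = -10
Inverse = (1/-10)·[[0, -5], [-2, 4]]
= [[0, 1/2], [1/5, -2/5]]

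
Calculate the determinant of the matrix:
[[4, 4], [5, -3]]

For a 2×2 matrix [[a, b], [c, d]], det = ad - bc
det = (4)(-3) - (4)(5) = -12 - 20 = -32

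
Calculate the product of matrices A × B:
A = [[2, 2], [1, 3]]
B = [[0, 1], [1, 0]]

Matrix multiplication:
C[0][0] = 2×0 + 2×1 = 2
C[0][1] = 2×1 + 2×0 = 2
C[1][0] = 1×0 + 3×1 = 3
C[1][1] = 1×1 + 3×0 = 1
Result: [[2, 2], [3, 1]]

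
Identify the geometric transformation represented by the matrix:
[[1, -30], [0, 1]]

This matrix represents: horizontal shear with factor -30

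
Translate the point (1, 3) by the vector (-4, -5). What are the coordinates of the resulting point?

Translation by (-4, -5) (homogeneous matrix [[1, 0, -4], [0, 1, -5], [0, 0, 1]]):
x' = 1 + -4 = -3
y' = 3 + -5 = -2
Result: (-3, -2)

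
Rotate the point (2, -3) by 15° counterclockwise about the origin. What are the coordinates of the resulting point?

Rotation matrix for 15°: [[cos 15°, -sin 15°], [sin 15°, cos 15°]] ≈ [[0.965926, -0.258819], [0.258819, 0.965926]]
[[0.965926, -0.258819], [0.258819, 0.965926]] × [2, -3]ᵀ ≈ [2.7083, -2.3801]ᵀ
Result: (2.7083, -2.3801)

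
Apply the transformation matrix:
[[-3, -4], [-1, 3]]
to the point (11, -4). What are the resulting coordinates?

Matrix multiplication:
[[-3, -4], [-1, 3]] × [11, -4]ᵀ
= [(-3)(11) + (-4)(-4), (-1)(11) + (3)(-4)]ᵀ
= [-17, -23]ᵀ
Result: (-17, -23)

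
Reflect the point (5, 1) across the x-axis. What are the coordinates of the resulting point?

Reflection across x-axis: (5, 1) → (5, -1)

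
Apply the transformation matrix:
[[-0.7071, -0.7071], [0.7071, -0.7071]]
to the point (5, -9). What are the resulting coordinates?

Matrix multiplication:
[[-0.7071, -0.7071], [0.7071, -0.7071]] × [5, -9]ᵀ
= [(-0.7071)(5) + (-0.7071)(-9), (0.7071)(5) + (-0.7071)(-9)]ᵀ
= [2.8284, 9.8994]ᵀ
Result: (2.8284, 9.8994)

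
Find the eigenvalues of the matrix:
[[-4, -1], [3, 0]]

Characteristic equation: det(A - λI) = 0
λ² - (trace)λ + (det) = 0
trace = -4 + 0 = -4, det = (-4)(0) - (-1)(3) = 3
λ² - (-4)λ + (3) = 0
λ = (-4 ± √((-4)² - 4·(3))) / 2 = (-4 ± √4) / 2
Solving: λ = -3, -1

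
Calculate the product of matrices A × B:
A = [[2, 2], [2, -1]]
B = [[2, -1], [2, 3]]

Matrix multiplication:
C[0][0] = 2×2 + 2×2 = 8
C[0][1] = 2×-1 + 2×3 = 4
C[1][0] = 2×2 + -1×2 = 2
C[1][1] = 2×-1 + -1×3 = -5
Result: [[8, 4], [2, -5]]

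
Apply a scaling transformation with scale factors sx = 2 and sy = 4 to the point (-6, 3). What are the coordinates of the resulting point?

Scaling matrix:
[[2, 0], [0, 4]]
Result: (-6 × 2, 3 × 4) = (-12, 12)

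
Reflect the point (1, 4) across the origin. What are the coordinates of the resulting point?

Reflection across origin: (1, 4) → (-1, -4)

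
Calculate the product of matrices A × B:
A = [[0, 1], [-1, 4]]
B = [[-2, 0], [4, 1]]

Matrix multiplication:
C[0][0] = 0×-2 + 1×4 = 4
C[0][1] = 0×0 + 1×1 = 1
C[1][0] = -1×-2 + 4×4 = 18
C[1][1] = -1×0 + 4×1 = 4
Result: [[4, 1], [18, 4]]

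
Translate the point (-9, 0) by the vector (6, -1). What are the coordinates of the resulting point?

Translation by (6, -1) (homogeneous matrix [[1, 0, 6], [0, 1, -1], [0, 0, 1]]):
x' = -9 + 6 = -3
y' = 0 + -1 = -1
Result: (-3, -1)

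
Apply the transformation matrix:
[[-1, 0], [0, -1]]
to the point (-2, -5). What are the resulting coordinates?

Matrix multiplication:
[[-1, 0], [0, -1]] × [-2, -5]ᵀ
= [(-1)(-2) + (0)(-5), (0)(-2) + (-1)(-5)]ᵀ
= [2, 5]ᵀ
Result: (2, 5)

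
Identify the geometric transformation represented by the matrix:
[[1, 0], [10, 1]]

This matrix represents: vertical shear with factor 10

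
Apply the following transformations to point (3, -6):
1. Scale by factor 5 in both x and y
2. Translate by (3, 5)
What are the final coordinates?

Step 1: Scale (3, -6) by 5 → (15, -30)
Step 2: Translate by (3, 5) → (18, -25)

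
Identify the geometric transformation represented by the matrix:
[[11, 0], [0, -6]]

This matrix represents: non-uniform scaling by sx = 11, sy = -6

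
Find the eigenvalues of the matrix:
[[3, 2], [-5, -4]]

Characteristic equation: det(A - λI) = 0
λ² - (trace)λ + (det) = 0
trace = 3 + -4 = -1, det = (3)(-4) - (2)(-5) = -2
λ² - (-1)λ + (-2) = 0
λ = (-1 ± √((-1)² - 4·(-2))) / 2 = (-1 ± √9) / 2
Solving: λ = -2, 1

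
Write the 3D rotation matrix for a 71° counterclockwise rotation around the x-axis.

Rotation matrix for counterclockwise 71° around x-axis:
cos(71°) = 0.3256, sin(71°) = 0.9455
Result: [[1, 0, 0], [0, 0.3256, -0.9455], [0, 0.9455, 0.3256]]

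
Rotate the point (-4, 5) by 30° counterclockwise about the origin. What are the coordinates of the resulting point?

Rotation matrix for 30°: [[cos 30°, -sin 30°], [sin 30°, cos 30°]] ≈ [[0.866025, -0.500000], [0.500000, 0.866025]]
[[0.866025, -0.500000], [0.500000, 0.866025]] × [-4, 5]ᵀ ≈ [-5.9641, 2.3301]ᵀ
Result: (-5.9641, 2.3301)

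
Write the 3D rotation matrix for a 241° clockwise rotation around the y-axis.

Rotation matrix for clockwise 241° around y-axis:
A clockwise rotation by 241° is a counterclockwise rotation by -241°.
cos(-241°) = -0.4848, sin(-241°) = 0.8746
Result: [[-0.4848, 0, 0.8746], [0, 1, 0], [-0.8746, 0, -0.4848]]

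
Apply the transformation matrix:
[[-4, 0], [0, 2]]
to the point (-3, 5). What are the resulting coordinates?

Matrix multiplication:
[[-4, 0], [0, 2]] × [-3, 5]ᵀ
= [(-4)(-3) + (0)(5), (0)(-3) + (2)(5)]ᵀ
= [12, 10]ᵀ
Result: (12, 10)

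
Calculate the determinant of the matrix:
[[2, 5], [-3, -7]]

For a 2×2 matrix [[a, b], [c, d]], det = ad - bc
det = (2)(-7) - (5)(-3) = -14 - -15 = 1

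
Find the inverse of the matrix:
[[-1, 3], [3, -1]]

For [[a,b],[c,d]], inverse = (1/det)·[[d,-b],[-c,a]]
det = (-1)(-1) - (3)(3) = 1 - 9 = -8
Inverse = (1/-8)·[[-1, -3], [-3, -1]]
= [[1/8, 3/8], [3/8, 1/8]]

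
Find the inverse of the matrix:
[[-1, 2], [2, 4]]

For [[a,b],[c,d]], inverse = (1/det)·[[d,-b],[-c,a]]
det = (-1)(4) - (2)(2) = -4 - 4 = -8
Inverse = (1/-8)·[[4, -2], [-2, -1]]
= [[-1/2, 1/4], [1/4, 1/8]]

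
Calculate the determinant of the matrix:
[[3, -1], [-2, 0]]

For a 2×2 matrix [[a, b], [c, d]], det = ad - bc
det = (3)(0) - (-1)(-2) = 0 - 2 = -2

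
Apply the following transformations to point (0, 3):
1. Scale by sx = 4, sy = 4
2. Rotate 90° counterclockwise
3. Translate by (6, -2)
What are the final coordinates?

Step 1: Scale → (0, 12)
Step 2: Rotate 90° → (-12, 0)
Step 3: Translate → (-6, -2)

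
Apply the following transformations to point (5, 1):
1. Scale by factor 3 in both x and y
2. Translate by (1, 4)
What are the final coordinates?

Step 1: Scale (5, 1) by 3 → (15, 3)
Step 2: Translate by (1, 4) → (16, 7)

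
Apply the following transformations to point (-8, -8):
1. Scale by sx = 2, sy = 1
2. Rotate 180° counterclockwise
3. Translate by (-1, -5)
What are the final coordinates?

Step 1: Scale → (-16, -8)
Step 2: Rotate 180° → (16, 8)
Step 3: Translate → (15, 3)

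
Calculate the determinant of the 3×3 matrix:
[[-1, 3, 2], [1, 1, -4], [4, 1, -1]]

Expansion along first row:
det = -1·det([[1,-4],[1,-1]]) - 3·det([[1,-4],[4,-1]]) + 2·det([[1,1],[4,1]])
    = -1·(1·-1 - -4·1) - 3·(1·-1 - -4·4) + 2·(1·1 - 1·4)
    = -1·3 - 3·15 + 2·-3
    = -3 + -45 + -6 = -54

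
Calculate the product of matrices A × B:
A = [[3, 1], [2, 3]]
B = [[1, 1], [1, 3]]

Matrix multiplication:
C[0][0] = 3×1 + 1×1 = 4
C[0][1] = 3×1 + 1×3 = 6
C[1][0] = 2×1 + 3×1 = 5
C[1][1] = 2×1 + 3×3 = 11
Result: [[4, 6], [5, 11]]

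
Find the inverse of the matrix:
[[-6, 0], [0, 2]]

For [[a,b],[c,d]], inverse = (1/det)·[[d,-b],[-c,a]]
det = (-6)(2) - (0)(0) = -12 - 0 = -12
Inverse = (1/-12)·[[2, 0], [0, -6]]
= [[-1/6, 0], [0, 1/2]]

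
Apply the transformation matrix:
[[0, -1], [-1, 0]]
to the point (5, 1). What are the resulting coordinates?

Matrix multiplication:
[[0, -1], [-1, 0]] × [5, 1]ᵀ
= [(0)(5) + (-1)(1), (-1)(5) + (0)(1)]ᵀ
= [-1, -5]ᵀ
Result: (-1, -5)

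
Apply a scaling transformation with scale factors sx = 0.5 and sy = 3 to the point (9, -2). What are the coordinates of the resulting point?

Scaling matrix:
[[0.50, 0], [0, 3]]
Result: (9 × 0.5, -2 × 3) = (4.5, -6)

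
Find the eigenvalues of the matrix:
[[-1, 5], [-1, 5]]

Characteristic equation: det(A - λI) = 0
λ² - (trace)λ + (det) = 0
trace = -1 + 5 = 4, det = (-1)(5) - (5)(-1) = 0
λ² - (4)λ + (0) = 0
λ = (4 ± √((4)² - 4·(0))) / 2 = (4 ± √16) / 2
Solving: λ = 0, 4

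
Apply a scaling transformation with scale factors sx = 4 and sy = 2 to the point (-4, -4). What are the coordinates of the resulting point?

Scaling matrix:
[[4, 0], [0, 2]]
Result: (-4 × 4, -4 × 2) = (-16, -8)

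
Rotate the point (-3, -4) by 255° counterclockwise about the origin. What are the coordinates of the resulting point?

Rotation matrix for 255°: [[cos 255°, -sin 255°], [sin 255°, cos 255°]] ≈ [[-0.258819, 0.965926], [-0.965926, -0.258819]]
[[-0.258819, 0.965926], [-0.965926, -0.258819]] × [-3, -4]ᵀ ≈ [-3.0872, 3.9331]ᵀ
Result: (-3.0872, 3.9331)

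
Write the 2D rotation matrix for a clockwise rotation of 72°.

Rotation matrix formula: [[cos θ, -sin θ], [sin θ, cos θ]]
A clockwise rotation by 72° is equivalent to a counterclockwise rotation by -72°.
For θ = -72°:
cos(-72°) = 0.3090
sin(-72°) = -0.9511
Result: [[0.3090, 0.9511], [-0.9511, 0.3090]]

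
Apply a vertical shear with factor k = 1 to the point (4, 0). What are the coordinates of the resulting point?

Shear matrix for vertical shear with factor k = 1:
[[1, 0], [1, 1]]
Result: (4, 0) → (4, 4)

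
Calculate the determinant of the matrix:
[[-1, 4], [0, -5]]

For a 2×2 matrix [[a, b], [c, d]], det = ad - bc
det = (-1)(-5) - (4)(0) = 5 - 0 = 5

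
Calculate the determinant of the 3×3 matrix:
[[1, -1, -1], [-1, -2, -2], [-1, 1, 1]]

Expansion along first row:
det = 1·det([[-2,-2],[1,1]]) - -1·det([[-1,-2],[-1,1]]) + -1·det([[-1,-2],[-1,1]])
    = 1·(-2·1 - -2·1) - -1·(-1·1 - -2·-1) + -1·(-1·1 - -2·-1)
    = 1·0 - -1·-3 + -1·-3
    = 0 + -3 + 3 = 0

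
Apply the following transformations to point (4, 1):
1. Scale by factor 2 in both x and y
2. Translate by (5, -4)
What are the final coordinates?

Step 1: Scale (4, 1) by 2 → (8, 2)
Step 2: Translate by (5, -4) → (13, -2)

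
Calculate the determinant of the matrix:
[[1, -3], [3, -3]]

For a 2×2 matrix [[a, b], [c, d]], det = ad - bc
det = (1)(-3) - (-3)(3) = -3 - -9 = 6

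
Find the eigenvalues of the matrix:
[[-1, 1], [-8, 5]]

Characteristic equation: det(A - λI) = 0
λ² - (trace)λ + (det) = 0
trace = -1 + 5 = 4, det = (-1)(5) - (1)(-8) = 3
λ² - (4)λ + (3) = 0
λ = (4 ± √((4)² - 4·(3))) / 2 = (4 ± √4) / 2
Solving: λ = 1, 3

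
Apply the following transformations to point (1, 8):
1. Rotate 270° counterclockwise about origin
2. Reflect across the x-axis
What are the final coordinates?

Step 1: Rotate 270° → (8, -1)
Step 2: Reflect across x-axis → (8, 1)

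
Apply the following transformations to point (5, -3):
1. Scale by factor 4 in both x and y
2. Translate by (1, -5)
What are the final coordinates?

Step 1: Scale (5, -3) by 4 → (20, -12)
Step 2: Translate by (1, -5) → (21, -17)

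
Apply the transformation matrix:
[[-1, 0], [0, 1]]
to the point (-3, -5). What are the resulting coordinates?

Matrix multiplication:
[[-1, 0], [0, 1]] × [-3, -5]ᵀ
= [(-1)(-3) + (0)(-5), (0)(-3) + (1)(-5)]ᵀ
= [3, -5]ᵀ
Result: (3, -5)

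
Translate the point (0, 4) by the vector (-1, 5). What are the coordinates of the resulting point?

Translation by (-1, 5) (homogeneous matrix [[1, 0, -1], [0, 1, 5], [0, 0, 1]]):
x' = 0 + -1 = -1
y' = 4 + 5 = 9
Result: (-1, 9)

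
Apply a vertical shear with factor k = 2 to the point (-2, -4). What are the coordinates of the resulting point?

Shear matrix for vertical shear with factor k = 2:
[[1, 0], [2, 1]]
Result: (-2, -4) → (-2, -8)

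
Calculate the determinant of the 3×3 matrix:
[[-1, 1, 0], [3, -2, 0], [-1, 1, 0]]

Expansion along first row:
det = -1·det([[-2,0],[1,0]]) - 1·det([[3,0],[-1,0]]) + 0·det([[3,-2],[-1,1]])
    = -1·(-2·0 - 0·1) - 1·(3·0 - 0·-1) + 0·(3·1 - -2·-1)
    = -1·0 - 1·0 + 0·1
    = 0 + 0 + 0 = 0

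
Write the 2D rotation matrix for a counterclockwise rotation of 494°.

Rotation matrix formula: [[cos θ, -sin θ], [sin θ, cos θ]]
For θ = 494°:
cos(494°) = -0.6947
sin(494°) = 0.7193
Result: [[-0.6947, -0.7193], [0.7193, -0.6947]]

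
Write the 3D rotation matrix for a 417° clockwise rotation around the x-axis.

Rotation matrix for clockwise 417° around x-axis:
A clockwise rotation by 417° is a counterclockwise rotation by -417°.
cos(-417°) = 0.5446, sin(-417°) = -0.8387
Result: [[1, 0, 0], [0, 0.5446, 0.8387], [0, -0.8387, 0.5446]]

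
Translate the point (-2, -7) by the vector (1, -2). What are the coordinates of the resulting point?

Translation by (1, -2) (homogeneous matrix [[1, 0, 1], [0, 1, -2], [0, 0, 1]]):
x' = -2 + 1 = -1
y' = -7 + -2 = -9
Result: (-1, -9)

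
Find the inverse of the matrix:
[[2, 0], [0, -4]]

For [[a,b],[c,d]], inverse = (1/det)·[[d,-b],[-c,a]]
det = (2)(-4) - (0)(0) = -8 - 0 = -8
Inverse = (1/-8)·[[-4, 0], [0, 2]]
= [[1/2, 0], [0, -1/4]]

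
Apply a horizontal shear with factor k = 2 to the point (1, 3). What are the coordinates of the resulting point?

Shear matrix for horizontal shear with factor k = 2:
[[1, 2], [0, 1]]
Result: (1, 3) → (7, 3)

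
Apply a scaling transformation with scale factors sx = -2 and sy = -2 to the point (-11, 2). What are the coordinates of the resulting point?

Scaling matrix:
[[-2, 0], [0, -2]]
Result: (-11 × -2, 2 × -2) = (22, -4)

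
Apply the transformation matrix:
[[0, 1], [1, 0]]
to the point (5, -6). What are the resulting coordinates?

Matrix multiplication:
[[0, 1], [1, 0]] × [5, -6]ᵀ
= [(0)(5) + (1)(-6), (1)(5) + (0)(-6)]ᵀ
= [-6, 5]ᵀ
Result: (-6, 5)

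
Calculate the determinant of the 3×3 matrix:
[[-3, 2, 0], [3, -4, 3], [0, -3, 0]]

Expansion along first row:
det = -3·det([[-4,3],[-3,0]]) - 2·det([[3,3],[0,0]]) + 0·det([[3,-4],[0,-3]])
    = -3·(-4·0 - 3·-3) - 2·(3·0 - 3·0) + 0·(3·-3 - -4·0)
    = -3·9 - 2·0 + 0·-9
    = -27 + 0 + 0 = -27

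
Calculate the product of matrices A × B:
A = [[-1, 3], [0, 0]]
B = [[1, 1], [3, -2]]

Matrix multiplication:
C[0][0] = -1×1 + 3×3 = 8
C[0][1] = -1×1 + 3×-2 = -7
C[1][0] = 0×1 + 0×3 = 0
C[1][1] = 0×1 + 0×-2 = 0
Result: [[8, -7], [0, 0]]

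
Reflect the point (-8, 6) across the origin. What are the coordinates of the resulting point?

Reflection across origin: (-8, 6) → (8, -6)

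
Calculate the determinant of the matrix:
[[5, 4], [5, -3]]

For a 2×2 matrix [[a, b], [c, d]], det = ad - bc
det = (5)(-3) - (4)(5) = -15 - 20 = -35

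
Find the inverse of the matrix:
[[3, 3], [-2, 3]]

For [[a,b],[c,d]], inverse = (1/det)·[[d,-b],[-c,a]]
det = (3)(3) - (3)(-2) = 9 - -6 = 15
Inverse = (1/15)·[[3, -3], [2, 3]]
= [[1/5, -1/5], [2/15, 1/5]]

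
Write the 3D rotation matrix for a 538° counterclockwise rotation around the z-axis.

Rotation matrix for counterclockwise 538° around z-axis:
cos(538°) = -0.9994, sin(538°) = 0.0349
Result: [[-0.9994, -0.0349, 0], [0.0349, -0.9994, 0], [0, 0, 1]]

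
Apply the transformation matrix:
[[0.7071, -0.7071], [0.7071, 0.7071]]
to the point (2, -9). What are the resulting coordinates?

Matrix multiplication:
[[0.7071, -0.7071], [0.7071, 0.7071]] × [2, -9]ᵀ
= [(0.7071)(2) + (-0.7071)(-9), (0.7071)(2) + (0.7071)(-9)]ᵀ
= [7.7781, -4.9497]ᵀ
Result: (7.7781, -4.9497)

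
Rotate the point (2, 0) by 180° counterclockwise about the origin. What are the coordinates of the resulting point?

Rotation matrix for 180°: [[cos 180°, -sin 180°], [sin 180°, cos 180°]] = [[-1, 0], [0, -1]]
[[-1, 0], [0, -1]] × [2, 0]ᵀ = [-2, 0]ᵀ
Result: (-2, 0)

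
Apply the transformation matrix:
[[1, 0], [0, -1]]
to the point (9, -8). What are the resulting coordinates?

Matrix multiplication:
[[1, 0], [0, -1]] × [9, -8]ᵀ
= [(1)(9) + (0)(-8), (0)(9) + (-1)(-8)]ᵀ
= [9, 8]ᵀ
Result: (9, 8)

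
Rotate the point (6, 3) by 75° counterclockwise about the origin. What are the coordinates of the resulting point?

Rotation matrix for 75°: [[cos 75°, -sin 75°], [sin 75°, cos 75°]] ≈ [[0.258819, -0.965926], [0.965926, 0.258819]]
[[0.258819, -0.965926], [0.965926, 0.258819]] × [6, 3]ᵀ ≈ [-1.3449, 6.5720]ᵀ
Result: (-1.3449, 6.5720)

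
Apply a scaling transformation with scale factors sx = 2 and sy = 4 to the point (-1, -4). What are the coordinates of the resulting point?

Scaling matrix:
[[2, 0], [0, 4]]
Result: (-1 × 2, -4 × 4) = (-2, -16)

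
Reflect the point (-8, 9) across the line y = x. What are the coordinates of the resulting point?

Reflection across line y = x: (-8, 9) → (9, -8)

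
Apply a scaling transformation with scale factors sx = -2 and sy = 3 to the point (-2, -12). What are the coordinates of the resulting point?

Scaling matrix:
[[-2, 0], [0, 3]]
Result: (-2 × -2, -12 × 3) = (4, -36)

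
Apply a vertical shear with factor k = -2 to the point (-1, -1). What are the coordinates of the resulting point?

Shear matrix for vertical shear with factor k = -2:
[[1, 0], [-2, 1]]
Result: (-1, -1) → (-1, 1)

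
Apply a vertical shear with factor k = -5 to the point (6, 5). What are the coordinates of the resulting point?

Shear matrix for vertical shear with factor k = -5:
[[1, 0], [-5, 1]]
Result: (6, 5) → (6, -25)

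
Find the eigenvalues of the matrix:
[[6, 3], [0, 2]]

Characteristic equation: det(A - λI) = 0
λ² - (trace)λ + (det) = 0
trace = 6 + 2 = 8, det = (6)(2) - (3)(0) = 12
λ² - (8)λ + (12) = 0
λ = (8 ± √((8)² - 4·(12))) / 2 = (8 ± √16) / 2
Solving: λ = 2, 6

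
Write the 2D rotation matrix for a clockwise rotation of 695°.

Rotation matrix formula: [[cos θ, -sin θ], [sin θ, cos θ]]
A clockwise rotation by 695° is equivalent to a counterclockwise rotation by -695°.
For θ = -695°:
cos(-695°) = 0.9063
sin(-695°) = 0.4226
Result: [[0.9063, -0.4226], [0.4226, 0.9063]]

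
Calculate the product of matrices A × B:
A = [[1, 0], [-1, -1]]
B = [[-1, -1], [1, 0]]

Matrix multiplication:
C[0][0] = 1×-1 + 0×1 = -1
C[0][1] = 1×-1 + 0×0 = -1
C[1][0] = -1×-1 + -1×1 = 0
C[1][1] = -1×-1 + -1×0 = 1
Result: [[-1, -1], [0, 1]]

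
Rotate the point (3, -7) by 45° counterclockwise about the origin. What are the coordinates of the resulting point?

Rotation matrix for 45°: [[cos 45°, -sin 45°], [sin 45°, cos 45°]] ≈ [[0.707107, -0.707107], [0.707107, 0.707107]]
[[0.707107, -0.707107], [0.707107, 0.707107]] × [3, -7]ᵀ ≈ [7.0711, -2.8284]ᵀ
Result: (7.0711, -2.8284)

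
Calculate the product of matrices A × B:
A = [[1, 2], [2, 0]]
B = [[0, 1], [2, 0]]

Matrix multiplication:
C[0][0] = 1×0 + 2×2 = 4
C[0][1] = 1×1 + 2×0 = 1
C[1][0] = 2×0 + 0×2 = 0
C[1][1] = 2×1 + 0×0 = 2
Result: [[4, 1], [0, 2]]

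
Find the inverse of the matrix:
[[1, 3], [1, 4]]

For [[a,b],[c,d]], inverse = (1/det)·[[d,-b],[-c,a]]
det = (1)(4) - (3)(1) = 4 - 3 = 1
Inverse = [[4, -3], [-1, 1]]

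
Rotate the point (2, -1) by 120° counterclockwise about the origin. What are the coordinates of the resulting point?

Rotation matrix for 120°: [[cos 120°, -sin 120°], [sin 120°, cos 120°]] ≈ [[-0.500000, -0.866025], [0.866025, -0.500000]]
[[-0.500000, -0.866025], [0.866025, -0.500000]] × [2, -1]ᵀ ≈ [-0.1340, 2.2321]ᵀ
Result: (-0.1340, 2.2321)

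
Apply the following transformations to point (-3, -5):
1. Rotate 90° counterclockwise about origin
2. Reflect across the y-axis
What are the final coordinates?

Step 1: Rotate 90° → (5, -3)
Step 2: Reflect across y-axis → (-5, -3)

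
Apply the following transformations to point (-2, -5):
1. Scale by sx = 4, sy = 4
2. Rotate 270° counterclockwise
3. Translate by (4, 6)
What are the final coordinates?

Step 1: Scale → (-8, -20)
Step 2: Rotate 270° → (-20, 8)
Step 3: Translate → (-16, 14)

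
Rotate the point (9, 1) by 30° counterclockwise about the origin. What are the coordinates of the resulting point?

Rotation matrix for 30°: [[cos 30°, -sin 30°], [sin 30°, cos 30°]] ≈ [[0.866025, -0.500000], [0.500000, 0.866025]]
[[0.866025, -0.500000], [0.500000, 0.866025]] × [9, 1]ᵀ ≈ [7.2942, 5.3660]ᵀ
Result: (7.2942, 5.3660)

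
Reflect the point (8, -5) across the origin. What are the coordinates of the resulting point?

Reflection across origin: (8, -5) → (-8, 5)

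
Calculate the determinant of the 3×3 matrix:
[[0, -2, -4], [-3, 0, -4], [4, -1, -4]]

Expansion along first row:
det = 0·det([[0,-4],[-1,-4]]) - -2·det([[-3,-4],[4,-4]]) + -4·det([[-3,0],[4,-1]])
    = 0·(0·-4 - -4·-1) - -2·(-3·-4 - -4·4) + -4·(-3·-1 - 0·4)
    = 0·-4 - -2·28 + -4·3
    = 0 + 56 + -12 = 44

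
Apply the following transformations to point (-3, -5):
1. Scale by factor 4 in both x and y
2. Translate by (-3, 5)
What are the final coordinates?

Step 1: Scale (-3, -5) by 4 → (-12, -20)
Step 2: Translate by (-3, 5) → (-15, -15)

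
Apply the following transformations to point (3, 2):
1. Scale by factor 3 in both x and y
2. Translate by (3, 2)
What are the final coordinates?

Step 1: Scale (3, 2) by 3 → (9, 6)
Step 2: Translate by (3, 2) → (12, 8)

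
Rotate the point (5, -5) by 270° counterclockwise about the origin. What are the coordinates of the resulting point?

Rotation matrix for 270°: [[cos 270°, -sin 270°], [sin 270°, cos 270°]] = [[0, 1], [-1, 0]]
[[0, 1], [-1, 0]] × [5, -5]ᵀ = [-5, -5]ᵀ
Result: (-5, -5)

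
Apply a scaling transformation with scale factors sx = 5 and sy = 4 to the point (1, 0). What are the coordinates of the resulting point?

Scaling matrix:
[[5, 0], [0, 4]]
Result: (1 × 5, 0 × 4) = (5, 0)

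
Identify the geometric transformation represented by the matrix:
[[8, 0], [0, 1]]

This matrix represents: non-uniform scaling by sx = 8, sy = 1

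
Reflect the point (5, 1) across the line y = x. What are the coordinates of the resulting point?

Reflection across line y = x: (5, 1) → (1, 5)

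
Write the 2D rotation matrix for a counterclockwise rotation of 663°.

Rotation matrix formula: [[cos θ, -sin θ], [sin θ, cos θ]]
For θ = 663°:
cos(663°) = 0.5446
sin(663°) = -0.8387
Result: [[0.5446, 0.8387], [-0.8387, 0.5446]]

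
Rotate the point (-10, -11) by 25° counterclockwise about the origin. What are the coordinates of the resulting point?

Rotation matrix for 25°: [[cos 25°, -sin 25°], [sin 25°, cos 25°]] ≈ [[0.906308, -0.422618], [0.422618, 0.906308]]
[[0.906308, -0.422618], [0.422618, 0.906308]] × [-10, -11]ᵀ ≈ [-4.4143, -14.1956]ᵀ
Result: (-4.4143, -14.1956)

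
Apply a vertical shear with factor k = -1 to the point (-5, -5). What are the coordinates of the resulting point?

Shear matrix for vertical shear with factor k = -1:
[[1, 0], [-1, 1]]
Result: (-5, -5) → (-5, 0)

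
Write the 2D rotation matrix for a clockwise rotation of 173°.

Rotation matrix formula: [[cos θ, -sin θ], [sin θ, cos θ]]
A clockwise rotation by 173° is equivalent to a counterclockwise rotation by -173°.
For θ = -173°:
cos(-173°) = -0.9925
sin(-173°) = -0.1219
Result: [[-0.9925, 0.1219], [-0.1219, -0.9925]]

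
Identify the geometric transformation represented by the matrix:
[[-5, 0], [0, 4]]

This matrix represents: non-uniform scaling by sx = -5, sy = 4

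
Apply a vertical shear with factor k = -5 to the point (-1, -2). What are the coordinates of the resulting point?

Shear matrix for vertical shear with factor k = -5:
[[1, 0], [-5, 1]]
Result: (-1, -2) → (-1, 3)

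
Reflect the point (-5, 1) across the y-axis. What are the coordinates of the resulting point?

Reflection across y-axis: (-5, 1) → (5, 1)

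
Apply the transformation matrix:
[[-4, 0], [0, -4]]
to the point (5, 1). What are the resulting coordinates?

Matrix multiplication:
[[-4, 0], [0, -4]] × [5, 1]ᵀ
= [(-4)(5) + (0)(1), (0)(5) + (-4)(1)]ᵀ
= [-20, -4]ᵀ
Result: (-20, -4)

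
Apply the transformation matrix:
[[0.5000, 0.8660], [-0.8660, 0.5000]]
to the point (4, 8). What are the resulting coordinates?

Matrix multiplication:
[[0.5000, 0.8660], [-0.8660, 0.5000]] × [4, 8]ᵀ
= [(0.5000)(4) + (0.8660)(8), (-0.8660)(4) + (0.5000)(8)]ᵀ
= [8.9280, 0.5360]ᵀ
Result: (8.9280, 0.5360)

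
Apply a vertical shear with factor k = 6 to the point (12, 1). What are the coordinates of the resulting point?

Shear matrix for vertical shear with factor k = 6:
[[1, 0], [6, 1]]
Result: (12, 1) → (12, 73)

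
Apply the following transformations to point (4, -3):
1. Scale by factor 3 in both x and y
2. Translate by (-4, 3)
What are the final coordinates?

Step 1: Scale (4, -3) by 3 → (12, -9)
Step 2: Translate by (-4, 3) → (8, -6)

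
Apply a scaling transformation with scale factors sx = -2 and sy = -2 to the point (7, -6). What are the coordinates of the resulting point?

Scaling matrix:
[[-2, 0], [0, -2]]
Result: (7 × -2, -6 × -2) = (-14, 12)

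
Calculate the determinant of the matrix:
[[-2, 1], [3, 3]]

For a 2×2 matrix [[a, b], [c, d]], det = ad - bc
det = (-2)(3) - (1)(3) = -6 - 3 = -9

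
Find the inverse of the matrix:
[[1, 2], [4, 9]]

For [[a,b],[c,d]], inverse = (1/det)·[[d,-b],[-c,a]]
det = (1)(9) - (2)(4) = 9 - 8 = 1
Inverse = [[9, -2], [-4, 1]]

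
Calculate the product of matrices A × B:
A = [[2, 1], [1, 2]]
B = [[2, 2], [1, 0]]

Matrix multiplication:
C[0][0] = 2×2 + 1×1 = 5
C[0][1] = 2×2 + 1×0 = 4
C[1][0] = 1×2 + 2×1 = 4
C[1][1] = 1×2 + 2×0 = 2
Result: [[5, 4], [4, 2]]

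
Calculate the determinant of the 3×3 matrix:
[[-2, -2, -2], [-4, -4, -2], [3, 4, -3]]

Expansion along first row:
det = -2·det([[-4,-2],[4,-3]]) - -2·det([[-4,-2],[3,-3]]) + -2·det([[-4,-4],[3,4]])
    = -2·(-4·-3 - -2·4) - -2·(-4·-3 - -2·3) + -2·(-4·4 - -4·3)
    = -2·20 - -2·18 + -2·-4
    = -40 + 36 + 8 = 4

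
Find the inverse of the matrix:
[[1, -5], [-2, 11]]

For [[a,b],[c,d]], inverse = (1/det)·[[d,-b],[-c,a]]
det = (1)(11) - (-5)(-2) = 11 - 10 = 1
Inverse = [[11, 5], [2, 1]]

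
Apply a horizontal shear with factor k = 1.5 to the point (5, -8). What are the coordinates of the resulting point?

Shear matrix for horizontal shear with factor k = 1.5:
[[1, 1.50], [0, 1]]
Result: (5, -8) → (-7, -8)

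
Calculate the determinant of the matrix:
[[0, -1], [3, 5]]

For a 2×2 matrix [[a, b], [c, d]], det = ad - bc
det = (0)(5) - (-1)(3) = 0 - -3 = 3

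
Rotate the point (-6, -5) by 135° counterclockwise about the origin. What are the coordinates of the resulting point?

Rotation matrix for 135°: [[cos 135°, -sin 135°], [sin 135°, cos 135°]] ≈ [[-0.707107, -0.707107], [0.707107, -0.707107]]
[[-0.707107, -0.707107], [0.707107, -0.707107]] × [-6, -5]ᵀ ≈ [7.7782, -0.7071]ᵀ
Result: (7.7782, -0.7071)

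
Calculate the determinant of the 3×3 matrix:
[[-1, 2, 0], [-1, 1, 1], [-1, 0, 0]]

Expansion along first row:
det = -1·det([[1,1],[0,0]]) - 2·det([[-1,1],[-1,0]]) + 0·det([[-1,1],[-1,0]])
    = -1·(1·0 - 1·0) - 2·(-1·0 - 1·-1) + 0·(-1·0 - 1·-1)
    = -1·0 - 2·1 + 0·1
    = 0 + -2 + 0 = -2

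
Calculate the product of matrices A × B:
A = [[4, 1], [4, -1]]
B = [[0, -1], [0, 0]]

Matrix multiplication:
C[0][0] = 4×0 + 1×0 = 0
C[0][1] = 4×-1 + 1×0 = -4
C[1][0] = 4×0 + -1×0 = 0
C[1][1] = 4×-1 + -1×0 = -4
Result: [[0, -4], [0, -4]]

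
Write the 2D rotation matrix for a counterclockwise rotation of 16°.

Rotation matrix formula: [[cos θ, -sin θ], [sin θ, cos θ]]
For θ = 16°:
cos(16°) = 0.9613
sin(16°) = 0.2756
Result: [[0.9613, -0.2756], [0.2756, 0.9613]]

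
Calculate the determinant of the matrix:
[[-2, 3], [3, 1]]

For a 2×2 matrix [[a, b], [c, d]], det = ad - bc
det = (-2)(1) - (3)(3) = -2 - 9 = -11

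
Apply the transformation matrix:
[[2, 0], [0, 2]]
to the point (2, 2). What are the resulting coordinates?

Matrix multiplication:
[[2, 0], [0, 2]] × [2, 2]ᵀ
= [(2)(2) + (0)(2), (0)(2) + (2)(2)]ᵀ
= [4, 4]ᵀ
Result: (4, 4)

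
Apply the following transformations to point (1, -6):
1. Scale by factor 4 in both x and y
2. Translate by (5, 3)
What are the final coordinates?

Step 1: Scale (1, -6) by 4 → (4, -24)
Step 2: Translate by (5, 3) → (9, -21)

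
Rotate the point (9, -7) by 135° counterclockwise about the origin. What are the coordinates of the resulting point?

Rotation matrix for 135°: [[cos 135°, -sin 135°], [sin 135°, cos 135°]] ≈ [[-0.707107, -0.707107], [0.707107, -0.707107]]
[[-0.707107, -0.707107], [0.707107, -0.707107]] × [9, -7]ᵀ ≈ [-1.4142, 11.3137]ᵀ
Result: (-1.4142, 11.3137)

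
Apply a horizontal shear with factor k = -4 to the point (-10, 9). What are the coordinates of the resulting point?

Shear matrix for horizontal shear with factor k = -4:
[[1, -4], [0, 1]]
Result: (-10, 9) → (-46, 9)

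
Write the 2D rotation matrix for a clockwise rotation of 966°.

Rotation matrix formula: [[cos θ, -sin θ], [sin θ, cos θ]]
A clockwise rotation by 966° is equivalent to a counterclockwise rotation by -966°.
For θ = -966°:
cos(-966°) = -0.4067
sin(-966°) = 0.9135
Result: [[-0.4067, -0.9135], [0.9135, -0.4067]]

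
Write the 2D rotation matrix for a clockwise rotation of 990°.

Rotation matrix formula: [[cos θ, -sin θ], [sin θ, cos θ]]
A clockwise rotation by 990° is equivalent to a counterclockwise rotation by -990°.
For θ = -990°:
cos(-990°) = 0
sin(-990°) = 1
Result: [[0, -1], [1, 0]]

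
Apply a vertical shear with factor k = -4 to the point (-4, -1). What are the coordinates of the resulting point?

Shear matrix for vertical shear with factor k = -4:
[[1, 0], [-4, 1]]
Result: (-4, -1) → (-4, 15)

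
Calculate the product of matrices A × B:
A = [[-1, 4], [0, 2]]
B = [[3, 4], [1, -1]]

Matrix multiplication:
C[0][0] = -1×3 + 4×1 = 1
C[0][1] = -1×4 + 4×-1 = -8
C[1][0] = 0×3 + 2×1 = 2
C[1][1] = 0×4 + 2×-1 = -2
Result: [[1, -8], [2, -2]]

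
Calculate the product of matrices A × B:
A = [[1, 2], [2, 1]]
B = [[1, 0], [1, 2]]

Matrix multiplication:
C[0][0] = 1×1 + 2×1 = 3
C[0][1] = 1×0 + 2×2 = 4
C[1][0] = 2×1 + 1×1 = 3
C[1][1] = 2×0 + 1×2 = 2
Result: [[3, 4], [3, 2]]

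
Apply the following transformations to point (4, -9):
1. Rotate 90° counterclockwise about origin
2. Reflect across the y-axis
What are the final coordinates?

Step 1: Rotate 90° → (9, 4)
Step 2: Reflect across y-axis → (-9, 4)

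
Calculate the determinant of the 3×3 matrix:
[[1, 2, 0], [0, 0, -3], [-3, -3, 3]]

Expansion along first row:
det = 1·det([[0,-3],[-3,3]]) - 2·det([[0,-3],[-3,3]]) + 0·det([[0,0],[-3,-3]])
    = 1·(0·3 - -3·-3) - 2·(0·3 - -3·-3) + 0·(0·-3 - 0·-3)
    = 1·-9 - 2·-9 + 0·0
    = -9 + 18 + 0 = 9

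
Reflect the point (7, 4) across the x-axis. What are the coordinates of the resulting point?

Reflection across x-axis: (7, 4) → (7, -4)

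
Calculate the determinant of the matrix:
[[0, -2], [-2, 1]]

For a 2×2 matrix [[a, b], [c, d]], det = ad - bc
det = (0)(1) - (-2)(-2) = 0 - 4 = -4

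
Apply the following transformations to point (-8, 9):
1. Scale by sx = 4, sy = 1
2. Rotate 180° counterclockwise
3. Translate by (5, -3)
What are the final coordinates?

Step 1: Scale → (-32, 9)
Step 2: Rotate 180° → (32, -9)
Step 3: Translate → (37, -12)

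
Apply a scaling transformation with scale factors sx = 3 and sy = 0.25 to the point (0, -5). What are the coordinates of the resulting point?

Scaling matrix:
[[3, 0], [0, 0.25]]
Result: (0 × 3, -5 × 0.25) = (0, -1.25)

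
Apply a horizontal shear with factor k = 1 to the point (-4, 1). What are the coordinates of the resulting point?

Shear matrix for horizontal shear with factor k = 1:
[[1, 1], [0, 1]]
Result: (-4, 1) → (-3, 1)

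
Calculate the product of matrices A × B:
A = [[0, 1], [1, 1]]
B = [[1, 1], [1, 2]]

Matrix multiplication:
C[0][0] = 0×1 + 1×1 = 1
C[0][1] = 0×1 + 1×2 = 2
C[1][0] = 1×1 + 1×1 = 2
C[1][1] = 1×1 + 1×2 = 3
Result: [[1, 2], [2, 3]]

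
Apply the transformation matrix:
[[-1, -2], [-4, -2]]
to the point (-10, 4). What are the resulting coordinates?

Matrix multiplication:
[[-1, -2], [-4, -2]] × [-10, 4]ᵀ
= [(-1)(-10) + (-2)(4), (-4)(-10) + (-2)(4)]ᵀ
= [2, 32]ᵀ
Result: (2, 32)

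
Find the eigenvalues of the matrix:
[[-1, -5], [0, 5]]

Characteristic equation: det(A - λI) = 0
λ² - (trace)λ + (det) = 0
trace = -1 + 5 = 4, det = (-1)(5) - (-5)(0) = -5
λ² - (4)λ + (-5) = 0
λ = (4 ± √((4)² - 4·(-5))) / 2 = (4 ± √36) / 2
Solving: λ = -1, 5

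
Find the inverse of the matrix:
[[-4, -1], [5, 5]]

For [[a,b],[c,d]], inverse = (1/det)·[[d,-b],[-c,a]]
det = (-4)(5) - (-1)(5) = -20 - -5 = -15
Inverse = (1/-15)·[[5, 1], [-5, -4]]
= [[-1/3, -1/15], [1/3, 4/15]]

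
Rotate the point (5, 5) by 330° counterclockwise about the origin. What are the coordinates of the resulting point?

Rotation matrix for 330°: [[cos 330°, -sin 330°], [sin 330°, cos 330°]] ≈ [[0.866025, 0.500000], [-0.500000, 0.866025]]
[[0.866025, 0.500000], [-0.500000, 0.866025]] × [5, 5]ᵀ ≈ [6.8301, 1.8301]ᵀ
Result: (6.8301, 1.8301)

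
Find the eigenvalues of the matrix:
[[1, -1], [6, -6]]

Characteristic equation: det(A - λI) = 0
λ² - (trace)λ + (det) = 0
trace = 1 + -6 = -5, det = (1)(-6) - (-1)(6) = 0
λ² - (-5)λ + (0) = 0
λ = (-5 ± √((-5)² - 4·(0))) / 2 = (-5 ± √25) / 2
Solving: λ = -5, 0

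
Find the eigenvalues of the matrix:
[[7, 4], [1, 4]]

Characteristic equation: det(A - λI) = 0
λ² - (trace)λ + (det) = 0
trace = 7 + 4 = 11, det = (7)(4) - (4)(1) = 24
λ² - (11)λ + (24) = 0
λ = (11 ± √((11)² - 4·(24))) / 2 = (11 ± √25) / 2
Solving: λ = 3, 8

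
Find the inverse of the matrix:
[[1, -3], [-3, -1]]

For [[a,b],[c,d]], inverse = (1/det)·[[d,-b],[-c,a]]
det = (1)(-1) - (-3)(-3) = -1 - 9 = -10
Inverse = (1/-10)·[[-1, 3], [3, 1]]
= [[1/10, -3/10], [-3/10, -1/10]]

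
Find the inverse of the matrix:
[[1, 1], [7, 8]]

For [[a,b],[c,d]], inverse = (1/det)·[[d,-b],[-c,a]]
det = (1)(8) - (1)(7) = 8 - 7 = 1
Inverse = [[8, -1], [-7, 1]]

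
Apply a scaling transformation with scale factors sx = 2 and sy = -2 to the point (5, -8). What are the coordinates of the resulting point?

Scaling matrix:
[[2, 0], [0, -2]]
Result: (5 × 2, -8 × -2) = (10, 16)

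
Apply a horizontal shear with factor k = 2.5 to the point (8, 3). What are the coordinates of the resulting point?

Shear matrix for horizontal shear with factor k = 2.5:
[[1, 2.50], [0, 1]]
Result: (8, 3) → (15.5, 3)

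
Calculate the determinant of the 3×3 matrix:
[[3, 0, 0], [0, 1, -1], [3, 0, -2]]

Expansion along first row:
det = 3·det([[1,-1],[0,-2]]) - 0·det([[0,-1],[3,-2]]) + 0·det([[0,1],[3,0]])
    = 3·(1·-2 - -1·0) - 0·(0·-2 - -1·3) + 0·(0·0 - 1·3)
    = 3·-2 - 0·3 + 0·-3
    = -6 + 0 + 0 = -6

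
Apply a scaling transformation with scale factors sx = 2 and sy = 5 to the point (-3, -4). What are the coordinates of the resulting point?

Scaling matrix:
[[2, 0], [0, 5]]
Result: (-3 × 2, -4 × 5) = (-6, -20)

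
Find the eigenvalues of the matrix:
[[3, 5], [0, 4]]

Characteristic equation: det(A - λI) = 0
λ² - (trace)λ + (det) = 0
trace = 3 + 4 = 7, det = (3)(4) - (5)(0) = 12
λ² - (7)λ + (12) = 0
λ = (7 ± √((7)² - 4·(12))) / 2 = (7 ± √1) / 2
Solving: λ = 3, 4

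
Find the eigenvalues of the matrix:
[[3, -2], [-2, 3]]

Characteristic equation: det(A - λI) = 0
λ² - (trace)λ + (det) = 0
trace = 3 + 3 = 6, det = (3)(3) - (-2)(-2) = 5
λ² - (6)λ + (5) = 0
λ = (6 ± √((6)² - 4·(5))) / 2 = (6 ± √16) / 2
Solving: λ = 1, 5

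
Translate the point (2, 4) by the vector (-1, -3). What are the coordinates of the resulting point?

Translation by (-1, -3) (homogeneous matrix [[1, 0, -1], [0, 1, -3], [0, 0, 1]]):
x' = 2 + -1 = 1
y' = 4 + -3 = 1
Result: (1, 1)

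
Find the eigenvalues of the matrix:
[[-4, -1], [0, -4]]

Characteristic equation: det(A - λI) = 0
λ² - (trace)λ + (det) = 0
trace = -4 + -4 = -8, det = (-4)(-4) - (-1)(0) = 16
λ² - (-8)λ + (16) = 0
λ = (-8 ± √((-8)² - 4·(16))) / 2 = (-8 ± √0) / 2
Solving: λ = -4, -4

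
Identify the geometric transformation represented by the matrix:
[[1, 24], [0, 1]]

This matrix represents: horizontal shear with factor 24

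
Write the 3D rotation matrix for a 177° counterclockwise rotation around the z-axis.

Rotation matrix for counterclockwise 177° around z-axis:
cos(177°) = -0.9986, sin(177°) = 0.0523
Result: [[-0.9986, -0.0523, 0], [0.0523, -0.9986, 0], [0, 0, 1]]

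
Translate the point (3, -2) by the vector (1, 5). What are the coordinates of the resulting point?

Translation by (1, 5) (homogeneous matrix [[1, 0, 1], [0, 1, 5], [0, 0, 1]]):
x' = 3 + 1 = 4
y' = -2 + 5 = 3
Result: (4, 3)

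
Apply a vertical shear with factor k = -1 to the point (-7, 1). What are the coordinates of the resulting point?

Shear matrix for vertical shear with factor k = -1:
[[1, 0], [-1, 1]]
Result: (-7, 1) → (-7, 8)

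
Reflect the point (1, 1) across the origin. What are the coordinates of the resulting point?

Reflection across origin: (1, 1) → (-1, -1)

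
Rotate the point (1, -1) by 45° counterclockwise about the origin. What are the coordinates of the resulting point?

Rotation matrix for 45°: [[cos 45°, -sin 45°], [sin 45°, cos 45°]] ≈ [[0.707107, -0.707107], [0.707107, 0.707107]]
[[0.707107, -0.707107], [0.707107, 0.707107]] × [1, -1]ᵀ ≈ [1.4142, 0]ᵀ
Result: (1.4142, 0)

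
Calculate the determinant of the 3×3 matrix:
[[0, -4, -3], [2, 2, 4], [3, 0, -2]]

Expansion along first row:
det = 0·det([[2,4],[0,-2]]) - -4·det([[2,4],[3,-2]]) + -3·det([[2,2],[3,0]])
    = 0·(2·-2 - 4·0) - -4·(2·-2 - 4·3) + -3·(2·0 - 2·3)
    = 0·-4 - -4·-16 + -3·-6
    = 0 + -64 + 18 = -46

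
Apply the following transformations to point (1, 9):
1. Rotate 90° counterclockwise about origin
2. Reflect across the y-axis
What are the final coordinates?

Step 1: Rotate 90° → (-9, 1)
Step 2: Reflect across y-axis → (9, 1)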